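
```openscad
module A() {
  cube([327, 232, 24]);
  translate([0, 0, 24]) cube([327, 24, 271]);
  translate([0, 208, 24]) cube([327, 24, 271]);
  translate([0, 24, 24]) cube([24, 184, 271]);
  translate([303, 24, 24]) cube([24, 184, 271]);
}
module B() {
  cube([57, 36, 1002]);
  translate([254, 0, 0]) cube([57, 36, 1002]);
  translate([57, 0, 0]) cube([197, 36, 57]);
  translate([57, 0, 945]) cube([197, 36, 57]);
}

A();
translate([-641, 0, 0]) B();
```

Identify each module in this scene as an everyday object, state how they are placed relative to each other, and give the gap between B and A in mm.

A is an open box. B is a picture frame. The picture frame is on the floor beside the open box on its −x side. The gap between the picture frame and the open box is 330 mm.

The picture frame's nearest face is 330 mm from the open box's −x face.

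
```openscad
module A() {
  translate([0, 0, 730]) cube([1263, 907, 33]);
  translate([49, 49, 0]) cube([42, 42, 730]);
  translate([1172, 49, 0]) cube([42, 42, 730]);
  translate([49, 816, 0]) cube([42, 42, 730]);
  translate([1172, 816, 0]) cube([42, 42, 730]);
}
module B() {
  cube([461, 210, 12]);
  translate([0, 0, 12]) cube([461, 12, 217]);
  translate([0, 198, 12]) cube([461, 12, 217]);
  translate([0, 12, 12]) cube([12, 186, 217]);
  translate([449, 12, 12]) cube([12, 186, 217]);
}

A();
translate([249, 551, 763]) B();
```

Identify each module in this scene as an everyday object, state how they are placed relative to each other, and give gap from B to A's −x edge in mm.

A is a table. B is an open box. The open box is on top of the table. The gap from the open box to the table's −x edge is 249 mm.

The open box's min-x is at 249; the table's min-x is 0; gap = 249 mm.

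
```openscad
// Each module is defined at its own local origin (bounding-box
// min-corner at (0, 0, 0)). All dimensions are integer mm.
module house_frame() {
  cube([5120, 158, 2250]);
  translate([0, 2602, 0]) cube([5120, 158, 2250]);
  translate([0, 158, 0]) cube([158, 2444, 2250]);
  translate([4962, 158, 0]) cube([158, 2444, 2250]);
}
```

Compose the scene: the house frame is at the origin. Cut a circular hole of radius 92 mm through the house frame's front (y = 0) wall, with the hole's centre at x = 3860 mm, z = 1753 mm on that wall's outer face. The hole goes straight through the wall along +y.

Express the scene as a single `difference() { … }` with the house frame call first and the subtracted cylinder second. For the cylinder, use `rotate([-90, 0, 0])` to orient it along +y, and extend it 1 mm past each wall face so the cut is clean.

difference() {
  house_frame();
  translate([3860, -1, 1753]) rotate([-90, 0, 0]) cylinder(h = 160, r = 92);
}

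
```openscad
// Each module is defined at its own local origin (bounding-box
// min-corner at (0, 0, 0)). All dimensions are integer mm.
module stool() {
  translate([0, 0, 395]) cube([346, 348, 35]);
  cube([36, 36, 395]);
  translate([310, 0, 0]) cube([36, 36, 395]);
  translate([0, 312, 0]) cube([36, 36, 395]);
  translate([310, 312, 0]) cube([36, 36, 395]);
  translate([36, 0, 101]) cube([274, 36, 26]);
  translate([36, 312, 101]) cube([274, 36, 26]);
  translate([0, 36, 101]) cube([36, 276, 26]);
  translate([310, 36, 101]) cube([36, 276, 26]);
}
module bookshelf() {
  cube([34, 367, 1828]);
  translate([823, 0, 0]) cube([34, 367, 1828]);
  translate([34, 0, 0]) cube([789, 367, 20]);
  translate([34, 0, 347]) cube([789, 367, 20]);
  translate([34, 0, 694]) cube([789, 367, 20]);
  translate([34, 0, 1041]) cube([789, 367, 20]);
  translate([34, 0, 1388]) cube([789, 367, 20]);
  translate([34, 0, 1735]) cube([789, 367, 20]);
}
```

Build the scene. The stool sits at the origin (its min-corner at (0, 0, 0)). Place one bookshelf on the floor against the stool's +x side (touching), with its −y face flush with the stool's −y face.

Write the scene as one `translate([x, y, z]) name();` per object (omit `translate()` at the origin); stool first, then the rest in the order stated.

stool();
translate([346, 0, 0]) bookshelf();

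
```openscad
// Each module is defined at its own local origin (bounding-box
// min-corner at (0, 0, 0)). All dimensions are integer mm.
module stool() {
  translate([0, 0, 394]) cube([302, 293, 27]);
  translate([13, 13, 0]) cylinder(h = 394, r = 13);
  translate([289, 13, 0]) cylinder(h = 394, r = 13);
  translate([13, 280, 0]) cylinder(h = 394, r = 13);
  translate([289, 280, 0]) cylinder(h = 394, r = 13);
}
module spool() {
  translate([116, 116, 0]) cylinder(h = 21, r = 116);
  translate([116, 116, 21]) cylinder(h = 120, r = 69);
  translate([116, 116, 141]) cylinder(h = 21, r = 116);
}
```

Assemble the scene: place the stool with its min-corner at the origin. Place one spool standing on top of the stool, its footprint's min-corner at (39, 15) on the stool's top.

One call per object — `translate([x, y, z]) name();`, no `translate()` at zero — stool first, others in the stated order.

stool();
translate([39, 15, 421]) spool();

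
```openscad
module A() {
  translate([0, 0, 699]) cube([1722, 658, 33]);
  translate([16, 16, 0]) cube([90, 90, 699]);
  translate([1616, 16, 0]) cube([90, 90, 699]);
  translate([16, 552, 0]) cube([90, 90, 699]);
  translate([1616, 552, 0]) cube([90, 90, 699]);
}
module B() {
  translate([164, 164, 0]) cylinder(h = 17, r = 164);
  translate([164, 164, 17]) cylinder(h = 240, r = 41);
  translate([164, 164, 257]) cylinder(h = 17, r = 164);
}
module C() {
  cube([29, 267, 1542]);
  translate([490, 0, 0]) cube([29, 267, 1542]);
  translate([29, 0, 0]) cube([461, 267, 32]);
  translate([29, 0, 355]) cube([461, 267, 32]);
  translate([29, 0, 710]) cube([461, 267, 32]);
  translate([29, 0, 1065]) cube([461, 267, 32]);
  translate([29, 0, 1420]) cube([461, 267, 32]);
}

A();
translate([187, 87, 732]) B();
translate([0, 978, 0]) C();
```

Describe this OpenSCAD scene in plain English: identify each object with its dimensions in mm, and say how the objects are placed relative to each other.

A is a rectangular dining table. The top is 1722×658×33 mm with its upper surface at z = 732 mm. It stands on four 90×90 mm square legs, each inset 16 mm from the nearest pair of top edges, running from the floor to the underside of the top.

B is a spool: two coaxial disc flanges of radius 164 mm and thickness 17 mm, joined by a core cylinder of radius 41 mm and height 240 mm. The lower flange rests on z = 0 and the three cylinders share a vertical axis.

C is a bookshelf 519 mm wide overall, 267 mm deep and 1542 mm tall. The two sides are 29 mm thick vertical panels. 5 horizontal shelves of 32 mm thickness span between the inner faces of the sides; the lowest shelf sits on the floor and shelves are stacked with a clear vertical gap of 323 mm between each pair.

The spool is on top of the table. The bookshelf is on the floor beside the table on its +y side.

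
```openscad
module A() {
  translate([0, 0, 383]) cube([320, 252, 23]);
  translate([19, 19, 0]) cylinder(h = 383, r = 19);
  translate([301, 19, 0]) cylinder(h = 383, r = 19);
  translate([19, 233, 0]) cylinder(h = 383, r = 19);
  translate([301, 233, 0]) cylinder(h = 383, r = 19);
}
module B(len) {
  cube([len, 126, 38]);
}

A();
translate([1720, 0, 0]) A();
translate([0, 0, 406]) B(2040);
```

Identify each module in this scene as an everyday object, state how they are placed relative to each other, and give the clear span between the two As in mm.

A is a stool. B is a beam. A beam spans the tops of two stools. The clear span between the two stools is 1400 mm.

Second stool starts at x = 1720; first ends at x = 320; clear span = 1720 − 320 = 1400 mm.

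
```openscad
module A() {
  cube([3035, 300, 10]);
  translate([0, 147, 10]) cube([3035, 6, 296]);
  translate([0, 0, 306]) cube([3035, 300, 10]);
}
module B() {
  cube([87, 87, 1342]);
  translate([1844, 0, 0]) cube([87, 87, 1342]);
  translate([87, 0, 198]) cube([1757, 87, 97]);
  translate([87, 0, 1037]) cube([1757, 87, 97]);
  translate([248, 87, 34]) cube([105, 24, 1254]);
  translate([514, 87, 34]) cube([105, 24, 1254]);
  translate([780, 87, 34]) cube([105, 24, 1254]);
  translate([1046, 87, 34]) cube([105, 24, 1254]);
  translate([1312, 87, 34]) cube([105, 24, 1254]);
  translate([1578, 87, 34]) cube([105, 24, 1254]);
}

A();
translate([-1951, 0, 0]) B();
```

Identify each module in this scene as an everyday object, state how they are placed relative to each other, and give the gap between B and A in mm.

A is an I-beam. B is a fence section. The fence section is on the floor beside the I-beam on its −x side. The gap between the fence section and the I-beam is 20 mm.

The fence section's nearest face is 20 mm from the I-beam's −x face.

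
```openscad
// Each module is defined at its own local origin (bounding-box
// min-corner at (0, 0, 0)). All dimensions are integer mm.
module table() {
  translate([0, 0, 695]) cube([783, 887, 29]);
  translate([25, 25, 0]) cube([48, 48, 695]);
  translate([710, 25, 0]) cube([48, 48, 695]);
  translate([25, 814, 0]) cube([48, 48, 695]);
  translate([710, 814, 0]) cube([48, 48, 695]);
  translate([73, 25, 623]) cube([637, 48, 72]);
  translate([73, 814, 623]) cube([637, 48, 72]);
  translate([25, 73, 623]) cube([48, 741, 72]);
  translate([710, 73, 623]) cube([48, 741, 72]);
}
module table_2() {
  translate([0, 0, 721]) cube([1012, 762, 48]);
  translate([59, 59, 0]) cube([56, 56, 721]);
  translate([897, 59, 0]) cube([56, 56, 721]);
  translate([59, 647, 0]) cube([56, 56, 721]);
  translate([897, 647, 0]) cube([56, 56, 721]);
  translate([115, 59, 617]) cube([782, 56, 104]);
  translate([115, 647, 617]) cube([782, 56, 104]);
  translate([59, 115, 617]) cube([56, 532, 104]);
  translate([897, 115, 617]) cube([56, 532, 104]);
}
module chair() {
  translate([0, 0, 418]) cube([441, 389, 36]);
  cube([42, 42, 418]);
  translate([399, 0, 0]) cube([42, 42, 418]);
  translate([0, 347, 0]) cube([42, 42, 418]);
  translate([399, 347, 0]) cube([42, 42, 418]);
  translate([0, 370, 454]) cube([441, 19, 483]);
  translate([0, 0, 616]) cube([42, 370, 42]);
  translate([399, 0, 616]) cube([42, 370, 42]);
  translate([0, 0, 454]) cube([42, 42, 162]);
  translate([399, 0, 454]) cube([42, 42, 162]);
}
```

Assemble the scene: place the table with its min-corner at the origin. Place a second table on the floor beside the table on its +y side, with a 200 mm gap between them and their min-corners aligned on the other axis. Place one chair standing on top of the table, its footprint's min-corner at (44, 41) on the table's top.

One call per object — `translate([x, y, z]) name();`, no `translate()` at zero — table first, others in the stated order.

table();
translate([0, 1087, 0]) table_2();
translate([44, 41, 724]) chair();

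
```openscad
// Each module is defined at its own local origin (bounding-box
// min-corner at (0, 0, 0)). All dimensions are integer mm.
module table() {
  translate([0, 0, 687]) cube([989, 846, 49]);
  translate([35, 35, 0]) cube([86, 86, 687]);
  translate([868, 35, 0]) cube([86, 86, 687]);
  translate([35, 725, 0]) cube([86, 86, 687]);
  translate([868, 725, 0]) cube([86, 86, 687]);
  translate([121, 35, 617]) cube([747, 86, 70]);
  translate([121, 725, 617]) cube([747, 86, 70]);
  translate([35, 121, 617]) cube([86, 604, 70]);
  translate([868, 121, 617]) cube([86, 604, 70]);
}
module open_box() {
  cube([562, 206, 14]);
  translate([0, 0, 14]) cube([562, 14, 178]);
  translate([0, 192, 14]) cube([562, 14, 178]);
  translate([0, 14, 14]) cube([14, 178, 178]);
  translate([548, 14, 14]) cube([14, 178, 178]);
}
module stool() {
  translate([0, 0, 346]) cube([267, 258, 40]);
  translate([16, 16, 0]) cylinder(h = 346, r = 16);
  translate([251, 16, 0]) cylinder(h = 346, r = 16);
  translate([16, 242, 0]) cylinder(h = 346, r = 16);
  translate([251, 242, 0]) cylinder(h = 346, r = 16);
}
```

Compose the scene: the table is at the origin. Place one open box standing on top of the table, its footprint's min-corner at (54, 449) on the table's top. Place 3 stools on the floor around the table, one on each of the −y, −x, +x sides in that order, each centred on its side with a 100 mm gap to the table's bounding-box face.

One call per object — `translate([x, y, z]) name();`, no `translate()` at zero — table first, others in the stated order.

table();
translate([54, 449, 736]) open_box();
translate([361, -358, 0]) stool();
translate([-367, 294, 0]) stool();
translate([1089, 294, 0]) stool();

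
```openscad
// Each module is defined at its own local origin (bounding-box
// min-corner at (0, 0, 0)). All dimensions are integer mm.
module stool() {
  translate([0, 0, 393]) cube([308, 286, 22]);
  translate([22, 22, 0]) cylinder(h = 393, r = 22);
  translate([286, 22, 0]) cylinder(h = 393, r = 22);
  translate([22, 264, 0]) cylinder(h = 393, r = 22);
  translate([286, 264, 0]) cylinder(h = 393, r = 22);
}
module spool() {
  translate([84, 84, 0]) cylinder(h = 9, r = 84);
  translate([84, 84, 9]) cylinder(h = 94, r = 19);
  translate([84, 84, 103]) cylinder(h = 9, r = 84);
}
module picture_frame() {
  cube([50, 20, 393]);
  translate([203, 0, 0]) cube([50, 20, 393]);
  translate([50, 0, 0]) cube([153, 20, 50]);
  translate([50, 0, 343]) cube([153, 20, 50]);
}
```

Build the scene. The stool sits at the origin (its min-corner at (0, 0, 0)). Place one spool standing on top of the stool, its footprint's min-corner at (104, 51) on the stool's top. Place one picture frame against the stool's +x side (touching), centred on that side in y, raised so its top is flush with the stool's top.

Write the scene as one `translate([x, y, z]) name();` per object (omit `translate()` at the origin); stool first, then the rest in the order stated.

stool();
translate([104, 51, 415]) spool();
translate([308, 133, 22]) picture_frame();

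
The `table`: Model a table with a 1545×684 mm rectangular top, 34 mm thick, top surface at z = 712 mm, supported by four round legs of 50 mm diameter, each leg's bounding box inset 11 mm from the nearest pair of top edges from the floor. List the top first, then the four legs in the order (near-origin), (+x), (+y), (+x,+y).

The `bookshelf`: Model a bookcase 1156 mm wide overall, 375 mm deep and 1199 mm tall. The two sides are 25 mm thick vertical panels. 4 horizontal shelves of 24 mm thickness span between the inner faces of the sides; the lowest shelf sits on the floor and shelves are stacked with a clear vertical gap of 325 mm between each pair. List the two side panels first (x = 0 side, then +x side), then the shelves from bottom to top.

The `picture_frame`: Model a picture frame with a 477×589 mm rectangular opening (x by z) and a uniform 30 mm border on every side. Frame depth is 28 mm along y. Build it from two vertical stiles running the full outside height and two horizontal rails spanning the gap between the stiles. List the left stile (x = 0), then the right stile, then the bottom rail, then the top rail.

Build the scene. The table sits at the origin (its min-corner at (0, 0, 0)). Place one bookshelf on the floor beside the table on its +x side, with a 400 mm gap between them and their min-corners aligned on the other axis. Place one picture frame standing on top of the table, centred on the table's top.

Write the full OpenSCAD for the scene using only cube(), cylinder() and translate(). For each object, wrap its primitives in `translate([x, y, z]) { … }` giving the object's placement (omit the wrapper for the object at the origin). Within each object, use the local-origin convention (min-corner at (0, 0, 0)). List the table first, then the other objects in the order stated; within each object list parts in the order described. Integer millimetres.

translate([0, 0, 678]) cube([1545, 684, 34]);
translate([36, 36, 0]) cylinder(h = 678, r = 25);
translate([1509, 36, 0]) cylinder(h = 678, r = 25);
translate([36, 648, 0]) cylinder(h = 678, r = 25);
translate([1509, 648, 0]) cylinder(h = 678, r = 25);
translate([1945, 0, 0]) {
  cube([25, 375, 1199]);
  translate([1131, 0, 0]) cube([25, 375, 1199]);
  translate([25, 0, 0]) cube([1106, 375, 24]);
  translate([25, 0, 349]) cube([1106, 375, 24]);
  translate([25, 0, 698]) cube([1106, 375, 24]);
  translate([25, 0, 1047]) cube([1106, 375, 24]);
}
translate([504, 328, 712]) {
  cube([30, 28, 649]);
  translate([507, 0, 0]) cube([30, 28, 649]);
  translate([30, 0, 0]) cube([477, 28, 30]);
  translate([30, 0, 619]) cube([477, 28, 30]);
}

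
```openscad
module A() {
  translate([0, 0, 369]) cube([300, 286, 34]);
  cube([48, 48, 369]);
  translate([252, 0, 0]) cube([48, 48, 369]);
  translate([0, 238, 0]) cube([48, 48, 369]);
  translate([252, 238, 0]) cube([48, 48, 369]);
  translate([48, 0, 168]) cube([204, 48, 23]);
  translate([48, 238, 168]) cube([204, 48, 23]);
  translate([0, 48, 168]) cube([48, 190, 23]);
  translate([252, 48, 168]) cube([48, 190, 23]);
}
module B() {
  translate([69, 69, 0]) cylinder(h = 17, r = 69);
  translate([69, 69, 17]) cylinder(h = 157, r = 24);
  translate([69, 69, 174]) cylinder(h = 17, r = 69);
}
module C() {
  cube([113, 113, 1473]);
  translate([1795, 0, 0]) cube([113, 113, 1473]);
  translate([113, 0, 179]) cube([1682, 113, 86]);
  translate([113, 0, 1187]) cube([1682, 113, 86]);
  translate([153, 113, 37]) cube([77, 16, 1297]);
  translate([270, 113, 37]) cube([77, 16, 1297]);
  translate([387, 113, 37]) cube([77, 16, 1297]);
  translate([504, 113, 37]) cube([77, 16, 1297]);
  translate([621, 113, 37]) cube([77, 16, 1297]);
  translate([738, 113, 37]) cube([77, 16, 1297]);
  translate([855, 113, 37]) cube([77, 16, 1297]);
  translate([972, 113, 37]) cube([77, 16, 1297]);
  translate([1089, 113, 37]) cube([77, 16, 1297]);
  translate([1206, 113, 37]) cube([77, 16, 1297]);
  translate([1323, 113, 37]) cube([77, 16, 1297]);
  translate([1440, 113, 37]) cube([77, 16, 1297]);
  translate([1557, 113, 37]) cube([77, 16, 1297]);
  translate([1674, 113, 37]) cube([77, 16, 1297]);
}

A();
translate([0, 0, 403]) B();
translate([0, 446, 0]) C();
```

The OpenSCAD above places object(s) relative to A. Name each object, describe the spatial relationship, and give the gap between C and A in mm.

A is a stool. B is a spool. C is a fence section. The spool is on top of the stool. The fence section is on the floor beside the stool on its +y side. The gap between the fence section and the stool is 160 mm.

The fence section's nearest face is 160 mm from the stool's +y face.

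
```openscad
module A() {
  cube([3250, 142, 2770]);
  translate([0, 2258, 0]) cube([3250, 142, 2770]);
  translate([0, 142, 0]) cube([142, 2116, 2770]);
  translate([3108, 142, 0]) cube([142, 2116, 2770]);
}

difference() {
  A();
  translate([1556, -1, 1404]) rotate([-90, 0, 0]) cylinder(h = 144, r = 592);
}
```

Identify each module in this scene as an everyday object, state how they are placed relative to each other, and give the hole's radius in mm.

The subtracted cylinder has r = 592 mm.

A is a house frame. The house frame has a circular hole through its front wall. The hole's radius is 592 mm.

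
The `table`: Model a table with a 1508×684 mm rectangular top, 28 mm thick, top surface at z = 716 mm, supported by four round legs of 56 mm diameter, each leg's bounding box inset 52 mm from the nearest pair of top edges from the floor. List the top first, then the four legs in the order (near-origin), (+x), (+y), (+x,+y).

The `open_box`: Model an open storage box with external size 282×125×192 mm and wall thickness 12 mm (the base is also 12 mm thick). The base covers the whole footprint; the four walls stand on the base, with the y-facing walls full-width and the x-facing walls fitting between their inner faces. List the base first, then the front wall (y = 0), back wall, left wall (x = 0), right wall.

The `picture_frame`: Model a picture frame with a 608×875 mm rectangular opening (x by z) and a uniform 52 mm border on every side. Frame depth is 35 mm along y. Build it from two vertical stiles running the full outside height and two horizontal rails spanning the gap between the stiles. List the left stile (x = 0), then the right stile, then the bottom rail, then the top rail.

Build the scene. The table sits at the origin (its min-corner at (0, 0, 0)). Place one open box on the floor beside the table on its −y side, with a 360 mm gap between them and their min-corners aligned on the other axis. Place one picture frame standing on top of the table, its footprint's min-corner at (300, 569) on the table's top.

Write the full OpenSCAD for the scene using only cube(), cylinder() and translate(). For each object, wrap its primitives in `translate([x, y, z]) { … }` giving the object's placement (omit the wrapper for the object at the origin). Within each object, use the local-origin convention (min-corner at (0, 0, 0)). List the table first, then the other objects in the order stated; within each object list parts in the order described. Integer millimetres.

translate([0, 0, 688]) cube([1508, 684, 28]);
translate([80, 80, 0]) cylinder(h = 688, r = 28);
translate([1428, 80, 0]) cylinder(h = 688, r = 28);
translate([80, 604, 0]) cylinder(h = 688, r = 28);
translate([1428, 604, 0]) cylinder(h = 688, r = 28);
translate([0, -485, 0]) {
  cube([282, 125, 12]);
  translate([0, 0, 12]) cube([282, 12, 180]);
  translate([0, 113, 12]) cube([282, 12, 180]);
  translate([0, 12, 12]) cube([12, 101, 180]);
  translate([270, 12, 12]) cube([12, 101, 180]);
}
translate([300, 569, 716]) {
  cube([52, 35, 979]);
  translate([660, 0, 0]) cube([52, 35, 979]);
  translate([52, 0, 0]) cube([608, 35, 52]);
  translate([52, 0, 927]) cube([608, 35, 52]);
}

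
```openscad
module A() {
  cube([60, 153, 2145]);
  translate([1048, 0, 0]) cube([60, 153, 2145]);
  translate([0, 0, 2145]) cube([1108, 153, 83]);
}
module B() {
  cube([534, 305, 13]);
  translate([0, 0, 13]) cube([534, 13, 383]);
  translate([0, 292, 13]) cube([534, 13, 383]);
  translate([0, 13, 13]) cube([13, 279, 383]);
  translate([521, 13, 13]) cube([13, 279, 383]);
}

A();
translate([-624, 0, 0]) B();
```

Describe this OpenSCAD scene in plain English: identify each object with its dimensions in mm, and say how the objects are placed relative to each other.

A is a door frame. The clear opening is 988 mm wide and 2145 mm high. Two 60 mm wide jambs, 153 mm deep, stand either side of the opening from the floor to the top of the opening. A 83 mm thick head sits across the top of both jambs, spanning the full outside width of the frame.

B is an open-topped rectangular box: outside dimensions 534×305×396 mm, with a uniform wall and base thickness of 13 mm. The base is a full 534×305 slab on the floor; four walls sit on top of the base. The front and back walls (the −y and +y sides) span the full width; the two side walls fit between them.

The open box is on the floor beside the door frame on its −x side.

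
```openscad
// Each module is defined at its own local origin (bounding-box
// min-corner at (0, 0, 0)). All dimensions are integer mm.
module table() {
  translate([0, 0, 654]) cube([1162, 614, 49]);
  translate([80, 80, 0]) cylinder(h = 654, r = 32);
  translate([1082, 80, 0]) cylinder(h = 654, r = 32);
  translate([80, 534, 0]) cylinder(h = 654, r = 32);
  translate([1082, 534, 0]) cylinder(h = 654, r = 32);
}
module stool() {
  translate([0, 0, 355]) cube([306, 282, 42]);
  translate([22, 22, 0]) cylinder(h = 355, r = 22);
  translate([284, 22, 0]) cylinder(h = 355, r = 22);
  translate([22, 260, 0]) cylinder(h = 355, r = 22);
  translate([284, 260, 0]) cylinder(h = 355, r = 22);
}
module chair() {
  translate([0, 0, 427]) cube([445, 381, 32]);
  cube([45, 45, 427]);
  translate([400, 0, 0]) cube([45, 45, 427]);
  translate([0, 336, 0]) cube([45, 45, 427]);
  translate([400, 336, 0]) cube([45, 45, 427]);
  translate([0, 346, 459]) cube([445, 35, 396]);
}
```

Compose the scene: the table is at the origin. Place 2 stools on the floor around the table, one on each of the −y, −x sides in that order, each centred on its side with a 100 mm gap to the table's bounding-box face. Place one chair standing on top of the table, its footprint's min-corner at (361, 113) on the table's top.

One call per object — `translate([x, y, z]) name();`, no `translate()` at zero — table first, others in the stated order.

table();
translate([428, -382, 0]) stool();
translate([-406, 166, 0]) stool();
translate([361, 113, 703]) chair();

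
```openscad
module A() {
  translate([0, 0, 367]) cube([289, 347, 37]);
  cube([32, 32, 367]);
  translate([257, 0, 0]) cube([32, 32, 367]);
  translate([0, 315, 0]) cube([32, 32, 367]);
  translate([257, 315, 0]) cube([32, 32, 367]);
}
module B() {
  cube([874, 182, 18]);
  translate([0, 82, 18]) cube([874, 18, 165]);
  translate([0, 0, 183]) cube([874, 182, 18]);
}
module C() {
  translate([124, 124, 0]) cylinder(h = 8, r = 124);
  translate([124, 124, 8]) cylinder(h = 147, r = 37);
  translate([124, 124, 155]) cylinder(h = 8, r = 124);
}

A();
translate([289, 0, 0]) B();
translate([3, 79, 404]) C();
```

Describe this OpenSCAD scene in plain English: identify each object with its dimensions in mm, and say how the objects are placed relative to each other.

A is a four-legged stool. The seat is a 289×347×37 mm slab whose top surface is at z = 404 mm; four square legs, each 32×32 mm in cross-section, run from the floor (z = 0) to the underside of the seat, each flush with a corner of the seat.

B is an I-beam lying along x, 874 mm long. Overall section height 201 mm. Two flanges 182 mm wide (y) and 18 mm thick, one on the floor and one at the top; a web 18 mm thick runs between them, centred on the flange width.

C is a spool: two coaxial disc flanges of radius 124 mm and thickness 8 mm, joined by a core cylinder of radius 37 mm and height 147 mm. The lower flange rests on z = 0 and the three cylinders share a vertical axis.

The I-beam is against the stool's +x side, with their −y faces flush. The spool is on top of the stool.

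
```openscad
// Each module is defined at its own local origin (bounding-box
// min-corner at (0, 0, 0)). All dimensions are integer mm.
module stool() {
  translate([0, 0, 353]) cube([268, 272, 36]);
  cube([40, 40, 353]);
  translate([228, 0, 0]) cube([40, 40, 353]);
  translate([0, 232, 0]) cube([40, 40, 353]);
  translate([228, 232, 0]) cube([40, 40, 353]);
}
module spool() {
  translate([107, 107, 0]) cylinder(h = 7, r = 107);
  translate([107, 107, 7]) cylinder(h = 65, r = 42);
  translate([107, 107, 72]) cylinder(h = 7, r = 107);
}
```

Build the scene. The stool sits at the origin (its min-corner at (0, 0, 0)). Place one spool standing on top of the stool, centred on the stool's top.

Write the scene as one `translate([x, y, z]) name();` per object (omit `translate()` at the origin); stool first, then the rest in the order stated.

stool();
translate([27, 29, 389]) spool();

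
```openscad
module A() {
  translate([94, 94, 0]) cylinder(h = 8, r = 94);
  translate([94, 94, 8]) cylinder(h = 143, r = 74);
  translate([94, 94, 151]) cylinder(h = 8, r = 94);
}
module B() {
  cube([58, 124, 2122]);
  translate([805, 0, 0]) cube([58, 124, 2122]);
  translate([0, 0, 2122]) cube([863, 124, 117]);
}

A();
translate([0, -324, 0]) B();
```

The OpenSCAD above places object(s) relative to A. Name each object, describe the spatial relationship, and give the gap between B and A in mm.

The door frame's nearest face is 200 mm from the spool's −y face.

A is a spool. B is a door frame. The door frame is on the floor beside the spool on its −y side. The gap between the door frame and the spool is 200 mm.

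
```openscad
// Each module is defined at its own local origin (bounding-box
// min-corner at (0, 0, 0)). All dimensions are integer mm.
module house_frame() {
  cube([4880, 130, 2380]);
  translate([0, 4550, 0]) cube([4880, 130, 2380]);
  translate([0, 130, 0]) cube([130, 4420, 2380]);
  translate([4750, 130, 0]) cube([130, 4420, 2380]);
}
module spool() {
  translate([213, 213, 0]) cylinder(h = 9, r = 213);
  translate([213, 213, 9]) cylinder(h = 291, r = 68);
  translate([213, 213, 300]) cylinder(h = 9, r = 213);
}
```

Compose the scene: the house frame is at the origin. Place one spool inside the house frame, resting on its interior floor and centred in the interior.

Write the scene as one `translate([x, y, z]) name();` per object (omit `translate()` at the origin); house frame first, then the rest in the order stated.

house_frame();
translate([2227, 2127, 0]) spool();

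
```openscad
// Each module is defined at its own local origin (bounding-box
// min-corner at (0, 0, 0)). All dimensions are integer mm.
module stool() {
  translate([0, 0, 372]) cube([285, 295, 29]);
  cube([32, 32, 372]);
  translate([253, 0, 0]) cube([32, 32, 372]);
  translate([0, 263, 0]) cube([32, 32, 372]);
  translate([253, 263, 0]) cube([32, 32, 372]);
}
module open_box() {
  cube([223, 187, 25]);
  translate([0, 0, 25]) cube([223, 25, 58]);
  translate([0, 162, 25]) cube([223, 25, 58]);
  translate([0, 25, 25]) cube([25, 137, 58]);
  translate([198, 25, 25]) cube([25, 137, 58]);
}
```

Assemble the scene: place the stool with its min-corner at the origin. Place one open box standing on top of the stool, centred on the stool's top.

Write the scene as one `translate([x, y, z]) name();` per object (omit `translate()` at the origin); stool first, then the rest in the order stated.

stool();
translate([31, 54, 401]) open_box();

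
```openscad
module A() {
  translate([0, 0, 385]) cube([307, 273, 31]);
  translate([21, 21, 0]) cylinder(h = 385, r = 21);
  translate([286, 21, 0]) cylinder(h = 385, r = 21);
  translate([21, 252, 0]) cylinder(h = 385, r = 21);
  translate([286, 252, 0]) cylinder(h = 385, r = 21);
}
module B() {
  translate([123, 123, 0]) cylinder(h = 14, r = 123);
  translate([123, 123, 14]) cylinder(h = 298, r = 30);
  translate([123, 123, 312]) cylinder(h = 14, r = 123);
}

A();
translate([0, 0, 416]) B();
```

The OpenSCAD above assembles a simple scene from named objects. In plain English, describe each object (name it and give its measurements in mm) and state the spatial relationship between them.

A is a four-legged stool. The seat is 307×273 mm, 31 mm thick, top at z = 416 mm. It stands on four round legs, each 42 mm in diameter, from z = 0 to the seat underside, each leg's axis is inset half a diameter from the nearest pair of seat edges (so the leg's bounding box is flush with the corner).

B is a spool: two coaxial disc flanges of radius 123 mm and thickness 14 mm, joined by a core cylinder of radius 30 mm and height 298 mm. The lower flange rests on z = 0 and the three cylinders share a vertical axis.

The spool is on top of the stool.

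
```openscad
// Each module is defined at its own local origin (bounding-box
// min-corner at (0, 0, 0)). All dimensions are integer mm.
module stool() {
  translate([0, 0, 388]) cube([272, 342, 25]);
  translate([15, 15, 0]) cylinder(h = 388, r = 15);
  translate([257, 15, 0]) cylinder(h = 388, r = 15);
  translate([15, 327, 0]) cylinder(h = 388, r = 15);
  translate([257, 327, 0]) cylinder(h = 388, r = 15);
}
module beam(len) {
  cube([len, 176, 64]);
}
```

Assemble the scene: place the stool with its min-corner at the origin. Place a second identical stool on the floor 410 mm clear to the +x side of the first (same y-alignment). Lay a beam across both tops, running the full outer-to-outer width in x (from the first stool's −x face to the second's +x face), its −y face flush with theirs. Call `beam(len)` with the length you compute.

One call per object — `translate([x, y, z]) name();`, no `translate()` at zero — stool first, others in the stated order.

stool();
translate([682, 0, 0]) stool();
translate([0, 0, 413]) beam(954);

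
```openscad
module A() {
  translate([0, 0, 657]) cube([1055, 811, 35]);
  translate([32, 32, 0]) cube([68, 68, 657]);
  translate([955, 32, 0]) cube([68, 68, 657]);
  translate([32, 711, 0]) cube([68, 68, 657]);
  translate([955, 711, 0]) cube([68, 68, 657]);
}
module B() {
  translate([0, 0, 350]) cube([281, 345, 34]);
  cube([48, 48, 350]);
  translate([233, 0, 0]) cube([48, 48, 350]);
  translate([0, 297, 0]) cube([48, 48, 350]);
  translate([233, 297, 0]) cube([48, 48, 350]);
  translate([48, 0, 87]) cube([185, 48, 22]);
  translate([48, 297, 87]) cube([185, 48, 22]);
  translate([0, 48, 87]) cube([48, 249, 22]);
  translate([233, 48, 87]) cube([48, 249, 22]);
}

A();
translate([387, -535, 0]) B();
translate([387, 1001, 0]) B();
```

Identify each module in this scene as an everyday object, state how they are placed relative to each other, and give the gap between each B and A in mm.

A is a table. B is a stool. Two stools sit around the table at the −y, +y sides. The gap between each stool and the table is 190 mm.

Each stool's nearest face is 190 mm from the table's bounding box.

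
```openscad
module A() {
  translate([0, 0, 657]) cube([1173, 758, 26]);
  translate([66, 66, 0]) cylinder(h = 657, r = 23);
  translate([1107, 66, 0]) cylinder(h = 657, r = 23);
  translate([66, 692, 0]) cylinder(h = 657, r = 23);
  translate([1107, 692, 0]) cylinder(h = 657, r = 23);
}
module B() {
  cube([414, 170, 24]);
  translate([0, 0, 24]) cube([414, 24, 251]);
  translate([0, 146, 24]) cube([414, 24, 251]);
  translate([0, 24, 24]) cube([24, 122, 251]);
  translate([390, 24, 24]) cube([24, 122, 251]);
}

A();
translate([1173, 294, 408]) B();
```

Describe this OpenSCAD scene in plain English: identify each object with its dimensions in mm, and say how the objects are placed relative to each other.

A is a table with a 1173×758 mm rectangular top, 26 mm thick, top surface at z = 683 mm, supported by four round legs of 46 mm diameter, each leg's bounding box inset 43 mm from the nearest pair of top edges, running from the floor.

B is an open-topped rectangular box: outside dimensions 414×170×275 mm, with a uniform wall and base thickness of 24 mm. The base is a full 414×170 slab on the floor; four walls sit on top of the base. The front and back walls (the −y and +y sides) span the full width; the two side walls fit between them.

The open box is beside the table with their tops flush at z = 683.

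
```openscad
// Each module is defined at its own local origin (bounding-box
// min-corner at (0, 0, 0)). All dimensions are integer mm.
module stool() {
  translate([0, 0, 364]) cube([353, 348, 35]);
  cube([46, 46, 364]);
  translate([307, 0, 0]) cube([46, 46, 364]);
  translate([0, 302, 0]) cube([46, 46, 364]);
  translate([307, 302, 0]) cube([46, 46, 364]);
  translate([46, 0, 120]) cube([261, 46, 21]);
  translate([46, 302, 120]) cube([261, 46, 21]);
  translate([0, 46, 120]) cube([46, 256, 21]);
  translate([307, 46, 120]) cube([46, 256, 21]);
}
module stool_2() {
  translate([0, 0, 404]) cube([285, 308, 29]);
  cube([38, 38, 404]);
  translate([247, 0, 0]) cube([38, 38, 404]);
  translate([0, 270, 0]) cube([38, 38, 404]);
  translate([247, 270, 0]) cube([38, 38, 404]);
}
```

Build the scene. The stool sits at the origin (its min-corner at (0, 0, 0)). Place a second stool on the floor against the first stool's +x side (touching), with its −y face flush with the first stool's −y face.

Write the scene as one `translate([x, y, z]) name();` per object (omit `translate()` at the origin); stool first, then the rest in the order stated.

stool();
translate([353, 0, 0]) stool_2();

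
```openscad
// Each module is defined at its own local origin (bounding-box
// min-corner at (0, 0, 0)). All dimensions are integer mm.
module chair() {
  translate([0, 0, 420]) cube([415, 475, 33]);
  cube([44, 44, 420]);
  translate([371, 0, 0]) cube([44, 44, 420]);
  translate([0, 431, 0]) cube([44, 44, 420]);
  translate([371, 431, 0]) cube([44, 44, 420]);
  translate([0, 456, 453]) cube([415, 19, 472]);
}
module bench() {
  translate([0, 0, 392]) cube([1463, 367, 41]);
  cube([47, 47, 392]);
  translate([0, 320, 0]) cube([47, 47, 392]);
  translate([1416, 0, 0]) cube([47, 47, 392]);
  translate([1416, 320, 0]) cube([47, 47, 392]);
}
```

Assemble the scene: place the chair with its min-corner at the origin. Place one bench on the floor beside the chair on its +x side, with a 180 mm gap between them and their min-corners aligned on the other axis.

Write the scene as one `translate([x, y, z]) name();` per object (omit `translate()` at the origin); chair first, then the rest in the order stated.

chair();
translate([595, 0, 0]) bench();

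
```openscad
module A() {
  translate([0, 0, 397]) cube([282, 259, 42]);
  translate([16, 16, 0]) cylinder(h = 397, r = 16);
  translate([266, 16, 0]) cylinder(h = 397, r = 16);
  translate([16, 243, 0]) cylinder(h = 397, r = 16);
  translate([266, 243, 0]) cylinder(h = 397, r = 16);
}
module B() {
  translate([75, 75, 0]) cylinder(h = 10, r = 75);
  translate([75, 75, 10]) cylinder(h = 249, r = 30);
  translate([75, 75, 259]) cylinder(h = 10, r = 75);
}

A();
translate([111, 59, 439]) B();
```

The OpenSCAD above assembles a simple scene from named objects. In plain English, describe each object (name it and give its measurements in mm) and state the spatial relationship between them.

A is a simple wooden stool: a rectangular seat 282 mm (x) by 259 mm (y), 42 mm thick, top face at z = 439 mm, on four round legs, each 32 mm in diameter. The legs rest on z = 0, each leg's axis is inset half a diameter from the nearest pair of seat edges (so the leg's bounding box is flush with the corner).

B is a spool: two coaxial disc flanges of radius 75 mm and thickness 10 mm, joined by a core cylinder of radius 30 mm and height 249 mm. The lower flange rests on z = 0 and the three cylinders share a vertical axis.

The spool is on top of the stool.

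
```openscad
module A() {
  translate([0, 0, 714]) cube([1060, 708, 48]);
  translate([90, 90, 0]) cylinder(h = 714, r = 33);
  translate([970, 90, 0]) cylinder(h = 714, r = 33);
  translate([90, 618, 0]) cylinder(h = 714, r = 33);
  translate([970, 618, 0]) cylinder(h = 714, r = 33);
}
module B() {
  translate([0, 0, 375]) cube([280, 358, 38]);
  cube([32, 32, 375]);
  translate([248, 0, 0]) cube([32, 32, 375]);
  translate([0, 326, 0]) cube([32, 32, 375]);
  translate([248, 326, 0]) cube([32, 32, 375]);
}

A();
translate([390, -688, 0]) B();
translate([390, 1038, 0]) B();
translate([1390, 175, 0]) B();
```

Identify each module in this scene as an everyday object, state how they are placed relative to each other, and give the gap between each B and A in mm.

A is a table. B is a stool. Three stools sit around the table at the −y, +y, +x sides. The gap between each stool and the table is 330 mm.

Each stool's nearest face is 330 mm from the table's bounding box.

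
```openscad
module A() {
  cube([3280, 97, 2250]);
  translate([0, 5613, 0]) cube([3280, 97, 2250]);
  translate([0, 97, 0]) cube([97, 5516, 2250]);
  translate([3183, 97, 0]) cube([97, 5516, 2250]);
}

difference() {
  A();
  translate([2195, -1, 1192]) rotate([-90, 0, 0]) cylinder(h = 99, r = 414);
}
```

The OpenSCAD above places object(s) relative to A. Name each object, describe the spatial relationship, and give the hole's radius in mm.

A is a house frame. The house frame has a circular hole through its front wall. The hole's radius is 414 mm.

The subtracted cylinder has r = 414 mm.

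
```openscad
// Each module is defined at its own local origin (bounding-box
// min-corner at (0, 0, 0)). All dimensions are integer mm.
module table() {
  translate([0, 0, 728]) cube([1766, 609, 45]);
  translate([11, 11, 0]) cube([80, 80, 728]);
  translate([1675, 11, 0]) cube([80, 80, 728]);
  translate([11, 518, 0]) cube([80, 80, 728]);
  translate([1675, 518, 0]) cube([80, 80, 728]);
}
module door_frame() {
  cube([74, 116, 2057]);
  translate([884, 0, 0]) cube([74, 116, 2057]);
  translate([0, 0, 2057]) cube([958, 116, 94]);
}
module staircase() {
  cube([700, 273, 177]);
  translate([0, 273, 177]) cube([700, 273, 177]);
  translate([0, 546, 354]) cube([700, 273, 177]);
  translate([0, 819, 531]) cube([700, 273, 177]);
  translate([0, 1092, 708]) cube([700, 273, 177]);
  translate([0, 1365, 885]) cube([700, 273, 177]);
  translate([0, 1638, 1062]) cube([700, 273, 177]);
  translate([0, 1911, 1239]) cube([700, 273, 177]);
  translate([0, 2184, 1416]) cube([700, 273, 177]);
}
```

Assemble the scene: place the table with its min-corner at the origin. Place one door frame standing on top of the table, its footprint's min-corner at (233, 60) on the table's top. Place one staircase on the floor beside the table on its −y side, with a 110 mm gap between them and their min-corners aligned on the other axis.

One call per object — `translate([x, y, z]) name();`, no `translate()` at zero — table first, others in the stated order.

table();
translate([233, 60, 773]) door_frame();
translate([0, -2567, 0]) staircase();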